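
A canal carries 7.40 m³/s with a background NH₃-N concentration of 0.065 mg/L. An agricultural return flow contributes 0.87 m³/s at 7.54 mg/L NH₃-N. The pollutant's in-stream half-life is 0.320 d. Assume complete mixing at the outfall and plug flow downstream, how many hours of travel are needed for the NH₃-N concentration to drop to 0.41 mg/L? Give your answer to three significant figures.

8.10 h

Conservation of mass: C = (7.400·0.06500 + 0.8700·7.540) / 8.270 = 7.041/8.270 = 0.8514 mg/L.
Half-life 0.320 d → k = ln 2 / 0.320 = 2.166 d⁻¹.
0.8514·exp(−k·t) = 0.41 → t = ln(0.8514/0.41)/k = 29150 s = 8.096 h.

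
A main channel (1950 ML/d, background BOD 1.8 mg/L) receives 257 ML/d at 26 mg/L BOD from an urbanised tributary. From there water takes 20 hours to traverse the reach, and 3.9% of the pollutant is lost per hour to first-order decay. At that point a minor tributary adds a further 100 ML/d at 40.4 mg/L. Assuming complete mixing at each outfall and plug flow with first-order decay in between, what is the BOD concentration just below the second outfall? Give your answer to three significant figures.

Conservation of mass: C = (1950·1.800 + 257.0·26.00) / 2207 = 10190/2207 = 4.618 mg/L; combined flow 2207 ML/d.
3.9%/h lost → k = −ln(1 − 0.039) = 0.03978 h⁻¹.
After decay, C = 4.618 × e^(−kt) = 4.618 × 0.4513 = 2.084 mg/L.
At the second outfall, C = (2207·2.084 + 100.0·40.40) / (2207 + 100.0) = 3.745 mg/L.

3.74 mg/L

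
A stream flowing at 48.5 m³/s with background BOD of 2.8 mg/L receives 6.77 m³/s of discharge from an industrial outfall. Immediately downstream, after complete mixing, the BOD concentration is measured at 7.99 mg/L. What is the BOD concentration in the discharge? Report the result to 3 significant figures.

Mass balance: 48.50·2.800 + 6.770·Cₑ = 55.27·7.990
→ Cₑ = (55.27·7.990 − 48.50·2.800) / 6.770 = 45.17 mg/L.

45.2 mg/L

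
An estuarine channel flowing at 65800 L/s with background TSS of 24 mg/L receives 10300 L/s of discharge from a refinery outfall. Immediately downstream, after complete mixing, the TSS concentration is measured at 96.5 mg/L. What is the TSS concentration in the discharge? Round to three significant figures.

560 mg/L

Mass balance: 65800·24.00 + 10300·Cₑ = 76100·96.50
→ Cₑ = (76100·96.50 − 65800·24.00) / 10300 = 559.7 mg/L.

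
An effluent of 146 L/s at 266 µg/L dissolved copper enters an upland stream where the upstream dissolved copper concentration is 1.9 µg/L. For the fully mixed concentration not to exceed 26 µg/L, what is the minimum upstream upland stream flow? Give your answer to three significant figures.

Set C_mix = 26: (Q·1.900 + 146.0·266.0) / (Q + 146.0) = 26
→ Q = 146.0·(266.0 − 26)/(26 − 1.900) = 1454 L/s.

1450 L/s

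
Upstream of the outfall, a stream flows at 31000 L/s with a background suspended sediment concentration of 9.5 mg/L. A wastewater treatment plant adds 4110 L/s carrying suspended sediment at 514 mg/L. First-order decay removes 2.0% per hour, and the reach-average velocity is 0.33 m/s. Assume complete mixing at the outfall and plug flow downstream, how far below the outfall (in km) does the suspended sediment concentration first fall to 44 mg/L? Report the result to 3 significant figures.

After mixing, C = (31000·9.500 + 4110·514.0) / 35110 = 2407000/35110 = 68.56 mg/L.
2.0%/h lost → k = −ln(1 − 0.02) = 0.02020 h⁻¹.
Set 68.56·exp(−k·t) = 44 → t = ln(68.56/44)/k = 79020 s = 21.95 h.
Distance = v·t = 0.33·79020 = 26080 m = 26.08 km.

26.1 km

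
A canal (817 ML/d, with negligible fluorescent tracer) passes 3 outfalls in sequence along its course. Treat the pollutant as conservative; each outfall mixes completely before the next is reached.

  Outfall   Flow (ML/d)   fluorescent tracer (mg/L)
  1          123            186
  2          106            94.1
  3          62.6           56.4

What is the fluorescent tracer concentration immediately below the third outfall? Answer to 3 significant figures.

32.8 mg/L

Outfall 1: combined Q = 940.0 ML/d; C = (817.0·0 + 123.0·186.0)/940.0 = 24.34 mg/L.
Outfall 2: combined Q = 1046 ML/d; C = (940.0·24.34 + 106.0·94.10)/1046 = 31.41 mg/L.
Outfall 3: combined Q = 1109 ML/d; C = (1046·31.41 + 62.60·56.40)/1109 = 32.82 mg/L.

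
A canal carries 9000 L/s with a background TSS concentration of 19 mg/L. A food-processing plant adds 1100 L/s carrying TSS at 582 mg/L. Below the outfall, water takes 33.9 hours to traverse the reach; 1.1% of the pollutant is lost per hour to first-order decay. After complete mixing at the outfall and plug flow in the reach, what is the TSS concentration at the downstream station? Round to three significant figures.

After mixing, C = (9000·19.00 + 1100·582.0) / 10100 = 811200/10100 = 80.32 mg/L.
1.1%/h lost → k = −ln(1 − 0.011) = 0.01106 h⁻¹.
Decay over the reach: 80.32·exp(−kt) = 80.32·0.6873 = 55.20 mg/L.

55.2 mg/L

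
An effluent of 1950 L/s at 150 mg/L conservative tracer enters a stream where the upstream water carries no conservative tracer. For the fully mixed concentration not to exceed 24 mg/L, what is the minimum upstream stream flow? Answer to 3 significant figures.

Set C_mix = 24: (Q·0 + 1950·150.0) / (Q + 1950) = 24
→ Q = 1950·(150.0 − 24)/(24 − 0) = 10240 L/s.

10200 L/s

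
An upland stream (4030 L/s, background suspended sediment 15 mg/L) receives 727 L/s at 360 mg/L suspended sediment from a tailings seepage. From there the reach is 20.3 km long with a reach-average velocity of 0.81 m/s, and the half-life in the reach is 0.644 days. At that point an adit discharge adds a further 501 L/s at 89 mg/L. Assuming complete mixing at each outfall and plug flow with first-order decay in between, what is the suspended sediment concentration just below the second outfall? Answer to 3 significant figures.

53.3 mg/L

After mixing, C = (4030·15.00 + 727.0·360.0) / 4757 = 322200/4757 = 67.73 mg/L; combined flow 4757 L/s.
Travel time t = 20.3·1000 / 0.81 = 25060 s = 6.962 h.
Half-life 0.644 d → k = ln 2 / 0.644 = 1.076 d⁻¹.
After decay, C = 67.73 × e^(−kt) = 67.73 × 0.7318 = 49.56 mg/L.
At the second outfall, C = (4757·49.56 + 501.0·89.00) / (4757 + 501.0) = 53.32 mg/L.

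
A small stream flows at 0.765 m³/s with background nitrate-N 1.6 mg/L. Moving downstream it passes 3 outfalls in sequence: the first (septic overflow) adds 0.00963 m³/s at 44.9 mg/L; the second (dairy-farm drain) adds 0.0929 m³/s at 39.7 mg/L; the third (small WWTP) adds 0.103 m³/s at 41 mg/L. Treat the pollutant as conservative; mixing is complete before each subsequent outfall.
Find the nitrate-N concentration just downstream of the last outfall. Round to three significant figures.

After outfall 1: Q = 0.7650 + 0.009630 = 0.7746 m³/s; C = (0.7650·1.600 + 0.009630·44.90)/0.7746 = 2.138 mg/L.
After outfall 2: Q = 0.7746 + 0.09290 = 0.8675 m³/s; C = (0.7746·2.138 + 0.09290·39.70)/0.8675 = 6.161 mg/L.
After outfall 3: Q = 0.8675 + 0.1030 = 0.9705 m³/s; C = (0.8675·6.161 + 0.1030·41.00)/0.9705 = 9.858 mg/L.

9.86 mg/L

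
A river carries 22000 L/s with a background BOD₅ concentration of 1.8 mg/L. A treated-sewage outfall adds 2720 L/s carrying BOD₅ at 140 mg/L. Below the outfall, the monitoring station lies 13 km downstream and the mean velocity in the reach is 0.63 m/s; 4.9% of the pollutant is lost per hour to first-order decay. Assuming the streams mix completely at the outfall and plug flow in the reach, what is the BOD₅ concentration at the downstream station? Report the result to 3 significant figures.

Mass balance: C = (22000·1.800 + 2720·140.0) / 24720 = 420400/24720 = 17.01 mg/L.
Travel time t = 13·1000 / 0.63 = 20630 s = 5.732 h.
4.9%/h lost → k = −ln(1 − 0.049) = 0.05024 h⁻¹.
Applying C = C₀e^(−kt): 17.01 × 0.7498 = 12.75 mg/L.

12.8 mg/L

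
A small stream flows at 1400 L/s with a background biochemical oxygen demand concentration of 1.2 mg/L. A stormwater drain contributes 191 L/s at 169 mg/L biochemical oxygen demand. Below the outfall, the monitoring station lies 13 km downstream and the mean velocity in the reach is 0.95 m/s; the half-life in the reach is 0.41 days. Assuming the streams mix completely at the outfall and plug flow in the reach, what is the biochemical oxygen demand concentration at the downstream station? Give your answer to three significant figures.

16.3 mg/L

Mixed concentration C = ΣQC/ΣQ = (1400·1.200 + 191.0·169.0) / 1591 = 33960/1591 = 21.34 mg/L.
Travel time t = 13·1000 / 0.95 = 13680 s = 3.801 h.
Half-life 0.41 d → k = ln 2 / 0.41 = 1.691 d⁻¹.
Applying C = C₀e^(−kt): 21.34 × 0.7651 = 16.33 mg/L.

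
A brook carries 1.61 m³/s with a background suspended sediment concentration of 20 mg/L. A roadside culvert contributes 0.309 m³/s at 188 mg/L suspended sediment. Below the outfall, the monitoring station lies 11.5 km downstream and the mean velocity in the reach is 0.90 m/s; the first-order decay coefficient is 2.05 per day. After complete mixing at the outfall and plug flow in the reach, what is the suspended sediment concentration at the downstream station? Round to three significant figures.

After mixing, C = (1.610·20.00 + 0.3090·188.0) / 1.919 = 90.29/1.919 = 47.05 mg/L.
Travel time t = 11.5·1000 / 0.90 = 12780 s = 3.549 h.
First-order decay: C = 47.05·exp(−k·t) = 47.05·0.7385 = 34.75 mg/L.

34.7 mg/L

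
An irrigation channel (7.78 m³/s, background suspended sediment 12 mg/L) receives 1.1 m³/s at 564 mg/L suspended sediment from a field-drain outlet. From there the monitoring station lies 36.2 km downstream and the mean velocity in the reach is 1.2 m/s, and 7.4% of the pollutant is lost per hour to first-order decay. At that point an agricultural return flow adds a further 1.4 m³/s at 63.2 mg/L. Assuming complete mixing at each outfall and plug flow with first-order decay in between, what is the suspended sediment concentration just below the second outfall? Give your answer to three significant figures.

45.1 mg/L

Mass balance: C = (7.780·12.00 + 1.100·564.0) / 8.880 = 713.8/8.880 = 80.38 mg/L; combined flow 8.880 m³/s.
Travel time t = 36.2·1000 / 1.2 = 30170 s = 8.380 h.
7.4%/h lost → k = −ln(1 − 0.074) = 0.07688 h⁻¹.
Applying C = C₀e^(−kt): 80.38 × 0.5251 = 42.20 mg/L.
Second outfall: C = (8.880·42.20 + 1.400·63.20)/10.28 = 45.06 mg/L.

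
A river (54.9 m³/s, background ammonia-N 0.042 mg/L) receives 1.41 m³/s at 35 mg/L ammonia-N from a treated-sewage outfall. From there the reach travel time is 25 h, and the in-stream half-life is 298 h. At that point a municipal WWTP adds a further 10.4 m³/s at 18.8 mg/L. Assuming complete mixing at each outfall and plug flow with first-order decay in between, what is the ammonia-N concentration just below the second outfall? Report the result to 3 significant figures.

3.66 mg/L

Mass balance: C = (54.90·0.04200 + 1.410·35.00) / 56.31 = 51.66/56.31 = 0.9173 mg/L; combined flow 56.31 m³/s.
Half-life 298 h → k = ln 2 / 298 = 0.002326 h⁻¹ = 0.05582 d⁻¹.
Decay over the reach: 0.9173·exp(−kt) = 0.9173·0.9435 = 0.8655 mg/L.
Second outfall: C = (56.31·0.8655 + 10.40·18.80)/66.71 = 3.661 mg/L.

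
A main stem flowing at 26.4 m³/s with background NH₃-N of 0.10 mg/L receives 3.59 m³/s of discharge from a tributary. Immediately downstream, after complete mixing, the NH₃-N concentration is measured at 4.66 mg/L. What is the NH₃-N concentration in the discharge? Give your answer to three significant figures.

38.2 mg/L

Mass balance: 26.40·0.1000 + 3.590·Cₑ = 29.99·4.660
→ Cₑ = (29.99·4.660 − 26.40·0.1000) / 3.590 = 38.19 mg/L.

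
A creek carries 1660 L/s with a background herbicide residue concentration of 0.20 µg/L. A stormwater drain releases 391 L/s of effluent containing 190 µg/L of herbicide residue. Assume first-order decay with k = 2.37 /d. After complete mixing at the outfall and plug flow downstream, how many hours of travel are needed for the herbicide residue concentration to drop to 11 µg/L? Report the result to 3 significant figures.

Flow-weighted average: C = (1660·0.2000 + 391.0·190.0) / 2051 = 74620/2051 = 36.38 µg/L.
36.38·exp(−k·t) = 11 → t = ln(36.38/11)/k = 43610 s = 12.11 h.

12.1 h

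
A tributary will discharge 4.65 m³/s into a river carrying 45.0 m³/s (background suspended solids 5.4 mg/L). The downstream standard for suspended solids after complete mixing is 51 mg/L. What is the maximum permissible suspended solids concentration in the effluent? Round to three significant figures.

492 mg/L

At the limit, (Qr·Cr + Qe·Cₑ)/(Qr + Qe) = 51:
Cₑ = (49.65·51 − 45.00·5.400) / 4.650 = 492.3 mg/L.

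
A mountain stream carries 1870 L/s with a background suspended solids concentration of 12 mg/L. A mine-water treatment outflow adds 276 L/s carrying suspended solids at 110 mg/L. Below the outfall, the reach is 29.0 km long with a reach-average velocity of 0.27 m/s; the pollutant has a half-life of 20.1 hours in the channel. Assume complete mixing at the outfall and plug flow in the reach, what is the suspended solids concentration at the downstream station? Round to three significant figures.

Mixed concentration C = ΣQC/ΣQ = (1870·12.00 + 276.0·110.0) / 2146 = 52800/2146 = 24.60 mg/L.
Travel time t = 29.0·1000 / 0.27 = 107400 s = 29.84 h.
Half-life 20.1 h → k = ln 2 / 20.1 = 0.03448 h⁻¹ = 0.8276 d⁻¹.
Decay over the reach: 24.60·exp(−kt) = 24.60·0.3574 = 8.794 mg/L.

8.79 mg/L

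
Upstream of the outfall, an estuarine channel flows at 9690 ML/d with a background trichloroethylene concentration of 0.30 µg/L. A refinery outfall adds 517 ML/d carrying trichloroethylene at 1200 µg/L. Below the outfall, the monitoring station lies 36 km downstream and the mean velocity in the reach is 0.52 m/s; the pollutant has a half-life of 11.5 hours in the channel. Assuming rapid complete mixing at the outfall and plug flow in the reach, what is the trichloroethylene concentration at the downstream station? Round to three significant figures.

Mixed concentration C = ΣQC/ΣQ = (9690·0.3000 + 517.0·1200) / 10210 = 623300/10210 = 61.07 µg/L.
Travel time t = 36·1000 / 0.52 = 69230 s = 19.23 h.
Half-life 11.5 h → k = ln 2 / 11.5 = 0.06027 h⁻¹ = 1.447 d⁻¹.
After decay, C = 61.07 × e^(−kt) = 61.07 × 0.3138 = 19.16 µg/L.

19.2 µg/L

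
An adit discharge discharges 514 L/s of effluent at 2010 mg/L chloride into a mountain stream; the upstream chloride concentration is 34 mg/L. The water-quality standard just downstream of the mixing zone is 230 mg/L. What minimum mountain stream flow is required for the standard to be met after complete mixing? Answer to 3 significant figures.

4670 L/s

Set C_mix = 230: (Q·34.00 + 514.0·2010) / (Q + 514.0) = 230
→ Q = 514.0·(2010 − 230)/(230 − 34.00) = 4668 L/s.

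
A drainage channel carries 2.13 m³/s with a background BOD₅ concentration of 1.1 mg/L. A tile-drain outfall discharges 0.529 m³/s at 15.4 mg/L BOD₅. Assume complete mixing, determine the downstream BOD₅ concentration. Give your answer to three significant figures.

Conservation of mass: C = (2.130·1.100 + 0.5290·15.40) / 2.659 = 10.49/2.659 = 3.945 mg/L.

3.94 mg/L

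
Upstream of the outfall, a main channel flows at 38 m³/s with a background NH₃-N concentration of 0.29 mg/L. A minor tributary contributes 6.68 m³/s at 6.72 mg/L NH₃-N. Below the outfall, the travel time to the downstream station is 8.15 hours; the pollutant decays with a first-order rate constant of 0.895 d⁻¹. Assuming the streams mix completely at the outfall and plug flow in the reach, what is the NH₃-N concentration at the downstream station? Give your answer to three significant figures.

Mass balance: C = (38.00·0.2900 + 6.680·6.720) / 44.68 = 55.91/44.68 = 1.251 mg/L.
After decay, C = 1.251 × e^(−kt) = 1.251 × 0.7379 = 0.9234 mg/L.

0.923 mg/L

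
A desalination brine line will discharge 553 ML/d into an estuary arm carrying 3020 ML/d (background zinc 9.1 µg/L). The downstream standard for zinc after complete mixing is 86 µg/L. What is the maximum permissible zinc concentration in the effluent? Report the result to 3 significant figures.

At the limit, (Qr·Cr + Qe·Cₑ)/(Qr + Qe) = 86:
Cₑ = (3573·86 − 3020·9.100) / 553.0 = 506.0 µg/L.

506 µg/L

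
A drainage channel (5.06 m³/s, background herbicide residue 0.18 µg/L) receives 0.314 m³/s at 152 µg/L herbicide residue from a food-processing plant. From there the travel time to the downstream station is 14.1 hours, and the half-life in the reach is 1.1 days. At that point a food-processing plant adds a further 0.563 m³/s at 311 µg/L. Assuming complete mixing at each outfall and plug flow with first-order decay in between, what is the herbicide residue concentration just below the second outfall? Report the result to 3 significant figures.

Conservation of mass: C = (5.060·0.1800 + 0.3140·152.0) / 5.374 = 48.64/5.374 = 9.051 µg/L; combined flow 5.374 m³/s.
Half-life 1.1 d → k = ln 2 / 1.1 = 0.6301 d⁻¹.
After decay, C = 9.051 × e^(−kt) = 9.051 × 0.6906 = 6.250 µg/L.
At the second outfall, C = (5.374·6.250 + 0.5630·311.0) / (5.374 + 0.5630) = 35.15 µg/L.

35.1 µg/L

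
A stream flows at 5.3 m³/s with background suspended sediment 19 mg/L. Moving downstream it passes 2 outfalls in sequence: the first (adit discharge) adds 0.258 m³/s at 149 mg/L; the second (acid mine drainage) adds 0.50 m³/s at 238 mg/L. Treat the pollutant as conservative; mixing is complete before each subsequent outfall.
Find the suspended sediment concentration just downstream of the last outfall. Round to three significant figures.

42.6 mg/L

Below outfall 1: Q → 5.558 m³/s, C = (5.300·19.00 + 0.2580·149.0)/5.558 = 25.03 mg/L.
Below outfall 2: Q → 6.058 m³/s, C = (5.558·25.03 + 0.5000·238.0)/6.058 = 42.61 mg/L.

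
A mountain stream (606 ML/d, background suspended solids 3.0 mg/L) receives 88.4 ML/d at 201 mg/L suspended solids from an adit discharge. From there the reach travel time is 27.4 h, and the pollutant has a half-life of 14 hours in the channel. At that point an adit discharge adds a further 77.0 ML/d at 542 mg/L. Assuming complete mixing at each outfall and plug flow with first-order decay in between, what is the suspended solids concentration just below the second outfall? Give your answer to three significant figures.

60.6 mg/L

Flow-weighted average: C = (606.0·3.000 + 88.40·201.0) / 694.4 = 19590/694.4 = 28.21 mg/L; combined flow 694.4 ML/d.
Half-life 14 h → k = ln 2 / 14 = 0.04951 h⁻¹ = 1.188 d⁻¹.
After decay, C = 28.21 × e^(−kt) = 28.21 × 0.2575 = 7.264 mg/L.
At the second outfall, C = (694.4·7.264 + 77.00·542.0) / (694.4 + 77.00) = 60.64 mg/L.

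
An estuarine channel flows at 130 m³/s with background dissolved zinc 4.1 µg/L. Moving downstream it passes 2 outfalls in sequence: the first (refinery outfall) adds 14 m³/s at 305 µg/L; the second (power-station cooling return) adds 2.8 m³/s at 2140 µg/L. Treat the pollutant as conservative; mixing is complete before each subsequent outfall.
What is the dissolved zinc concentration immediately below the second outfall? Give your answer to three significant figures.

73.5 µg/L

After outfall 1: Q = 130.0 + 14.00 = 144.0 m³/s; C = (130.0·4.100 + 14.00·305.0)/144.0 = 33.35 µg/L.
After outfall 2: Q = 144.0 + 2.800 = 146.8 m³/s; C = (144.0·33.35 + 2.800·2140)/146.8 = 73.54 µg/L.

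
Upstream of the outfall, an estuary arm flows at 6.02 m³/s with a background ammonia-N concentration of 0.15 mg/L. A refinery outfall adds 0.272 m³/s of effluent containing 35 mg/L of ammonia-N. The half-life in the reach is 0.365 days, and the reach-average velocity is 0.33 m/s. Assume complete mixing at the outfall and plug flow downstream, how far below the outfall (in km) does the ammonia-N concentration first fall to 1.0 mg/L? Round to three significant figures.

7.58 km

Flow-weighted average: C = (6.020·0.1500 + 0.2720·35.00) / 6.292 = 10.42/6.292 = 1.657 mg/L.
Half-life 0.365 d → k = ln 2 / 0.365 = 1.899 d⁻¹.
Set 1.657·exp(−k·t) = 1.0 → t = ln(1.657/1.0)/k = 22960 s = 6.379 h.
Distance = v·t = 0.33·22960 = 7578 m = 7.578 km.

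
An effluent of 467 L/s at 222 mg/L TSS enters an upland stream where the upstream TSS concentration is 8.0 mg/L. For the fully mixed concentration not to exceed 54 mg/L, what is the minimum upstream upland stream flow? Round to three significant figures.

1710 L/s

Set C_mix = 54: (Q·8.000 + 467.0·222.0) / (Q + 467.0) = 54
→ Q = 467.0·(222.0 − 54)/(54 − 8.000) = 1706 L/s.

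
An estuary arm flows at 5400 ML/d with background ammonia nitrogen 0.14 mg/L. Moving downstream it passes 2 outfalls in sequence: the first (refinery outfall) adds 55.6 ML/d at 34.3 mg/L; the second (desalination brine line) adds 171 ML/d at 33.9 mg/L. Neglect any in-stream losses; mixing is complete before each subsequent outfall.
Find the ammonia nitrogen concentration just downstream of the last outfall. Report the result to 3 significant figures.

Outfall 1: combined Q = 5456 ML/d; C = (5400·0.1400 + 55.60·34.30)/5456 = 0.4881 mg/L.
Outfall 2: combined Q = 5627 ML/d; C = (5456·0.4881 + 171.0·33.90)/5627 = 1.504 mg/L.

1.50 mg/L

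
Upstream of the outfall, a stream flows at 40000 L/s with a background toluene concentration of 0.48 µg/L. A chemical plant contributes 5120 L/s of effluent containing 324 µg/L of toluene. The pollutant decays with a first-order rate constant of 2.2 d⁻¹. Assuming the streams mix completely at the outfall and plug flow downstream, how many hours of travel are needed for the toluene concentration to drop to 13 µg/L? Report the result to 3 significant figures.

11.5 h

Flow-weighted average: C = (40000·0.4800 + 5120·324.0) / 45120 = 1678000/45120 = 37.19 µg/L.
37.19·exp(−k·t) = 13 → t = ln(37.19/13)/k = 41280 s = 11.47 h.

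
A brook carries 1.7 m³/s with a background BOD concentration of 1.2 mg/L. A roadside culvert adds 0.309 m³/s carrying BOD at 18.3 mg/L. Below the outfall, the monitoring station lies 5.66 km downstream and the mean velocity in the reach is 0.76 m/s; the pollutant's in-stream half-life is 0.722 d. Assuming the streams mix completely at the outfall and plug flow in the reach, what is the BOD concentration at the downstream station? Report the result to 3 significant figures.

3.53 mg/L

Flow-weighted average: C = (1.700·1.200 + 0.3090·18.30) / 2.009 = 7.695/2.009 = 3.830 mg/L.
Travel time t = 5.66·1000 / 0.76 = 7447 s = 2.069 h.
Half-life 0.722 d → k = ln 2 / 0.722 = 0.9600 d⁻¹.
First-order decay: C = 3.830·exp(−k·t) = 3.830·0.9206 = 3.526 mg/L.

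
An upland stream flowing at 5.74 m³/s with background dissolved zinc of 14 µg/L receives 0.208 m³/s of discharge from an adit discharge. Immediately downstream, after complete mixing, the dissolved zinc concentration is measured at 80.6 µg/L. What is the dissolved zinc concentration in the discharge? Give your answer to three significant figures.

Mass balance: 5.740·14.00 + 0.2080·Cₑ = 5.948·80.60
→ Cₑ = (5.948·80.60 − 5.740·14.00) / 0.2080 = 1919 µg/L.

1920 µg/L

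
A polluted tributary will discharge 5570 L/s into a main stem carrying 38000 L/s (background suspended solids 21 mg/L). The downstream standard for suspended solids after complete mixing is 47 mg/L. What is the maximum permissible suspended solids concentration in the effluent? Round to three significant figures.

224 mg/L

At the limit, (Qr·Cr + Qe·Cₑ)/(Qr + Qe) = 47:
Cₑ = (43570·47 − 38000·21.00) / 5570 = 224.4 mg/L.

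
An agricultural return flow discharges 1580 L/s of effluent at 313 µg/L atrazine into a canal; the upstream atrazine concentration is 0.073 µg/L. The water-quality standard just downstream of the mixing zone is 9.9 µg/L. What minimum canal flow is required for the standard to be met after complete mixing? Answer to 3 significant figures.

Set C_mix = 9.9: (Q·0.07300 + 1580·313.0) / (Q + 1580) = 9.9
→ Q = 1580·(313.0 − 9.9)/(9.9 − 0.07300) = 48730 L/s.

48700 L/s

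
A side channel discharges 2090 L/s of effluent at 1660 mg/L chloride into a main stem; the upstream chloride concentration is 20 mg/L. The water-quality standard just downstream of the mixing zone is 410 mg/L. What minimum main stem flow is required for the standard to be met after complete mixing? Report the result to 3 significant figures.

Set C_mix = 410: (Q·20.00 + 2090·1660) / (Q + 2090) = 410
→ Q = 2090·(1660 − 410)/(410 − 20.00) = 6699 L/s.

6700 L/s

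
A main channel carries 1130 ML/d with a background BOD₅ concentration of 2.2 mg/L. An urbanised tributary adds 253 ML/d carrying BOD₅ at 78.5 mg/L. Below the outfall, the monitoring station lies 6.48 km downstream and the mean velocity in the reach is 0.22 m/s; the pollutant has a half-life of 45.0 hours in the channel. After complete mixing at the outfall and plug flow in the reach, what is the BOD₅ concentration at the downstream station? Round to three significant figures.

Mass balance: C = (1130·2.200 + 253.0·78.50) / 1383 = 22350/1383 = 16.16 mg/L.
Travel time t = 6.48·1000 / 0.22 = 29450 s = 8.182 h.
Half-life 45.0 h → k = ln 2 / 45.0 = 0.01540 h⁻¹ = 0.3697 d⁻¹.
Decay over the reach: 16.16·exp(−kt) = 16.16·0.8816 = 14.24 mg/L.

14.2 mg/L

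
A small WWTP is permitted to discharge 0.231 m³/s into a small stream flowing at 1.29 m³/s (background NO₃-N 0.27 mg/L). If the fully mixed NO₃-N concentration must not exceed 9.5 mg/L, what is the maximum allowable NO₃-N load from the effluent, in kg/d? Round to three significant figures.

1220 kg/d

Mass balance at the limit: 1.290·0.2700 + 0.2310·Cₑ = 1.521·9.5 → Cₑ = 61.04 mg/L.
Load = 0.2310 m³/s × 61.04 g/m³ × 86 400 s/d = 1218 kg/d.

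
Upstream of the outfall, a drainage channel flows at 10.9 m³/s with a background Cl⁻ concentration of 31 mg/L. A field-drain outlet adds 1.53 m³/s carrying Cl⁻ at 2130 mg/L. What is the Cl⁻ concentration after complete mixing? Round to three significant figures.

289 mg/L

Mass balance: C = (10.90·31.00 + 1.530·2130) / 12.43 = 3597/12.43 = 289.4 mg/L.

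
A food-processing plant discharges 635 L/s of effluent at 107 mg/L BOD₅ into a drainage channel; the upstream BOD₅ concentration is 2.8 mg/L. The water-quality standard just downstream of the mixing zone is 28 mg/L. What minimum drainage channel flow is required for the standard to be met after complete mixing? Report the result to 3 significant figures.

1990 L/s

Set C_mix = 28: (Q·2.800 + 635.0·107.0) / (Q + 635.0) = 28
→ Q = 635.0·(107.0 − 28)/(28 − 2.800) = 1991 L/s.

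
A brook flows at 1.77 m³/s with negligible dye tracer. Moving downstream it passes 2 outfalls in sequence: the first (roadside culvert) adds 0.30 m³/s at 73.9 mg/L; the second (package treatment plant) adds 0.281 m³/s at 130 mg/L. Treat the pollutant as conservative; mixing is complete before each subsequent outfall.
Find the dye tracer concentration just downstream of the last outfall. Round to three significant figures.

After outfall 1: Q = 1.770 + 0.3000 = 2.070 m³/s; C = (1.770·0 + 0.3000·73.90)/2.070 = 10.71 mg/L.
After outfall 2: Q = 2.070 + 0.2810 = 2.351 m³/s; C = (2.070·10.71 + 0.2810·130.0)/2.351 = 24.97 mg/L.

25.0 mg/L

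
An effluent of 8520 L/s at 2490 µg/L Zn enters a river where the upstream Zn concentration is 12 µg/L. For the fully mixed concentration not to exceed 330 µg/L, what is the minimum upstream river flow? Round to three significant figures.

Set C_mix = 330: (Q·12.00 + 8520·2490) / (Q + 8520) = 330
→ Q = 8520·(2490 − 330)/(330 − 12.00) = 57870 L/s.

57900 L/s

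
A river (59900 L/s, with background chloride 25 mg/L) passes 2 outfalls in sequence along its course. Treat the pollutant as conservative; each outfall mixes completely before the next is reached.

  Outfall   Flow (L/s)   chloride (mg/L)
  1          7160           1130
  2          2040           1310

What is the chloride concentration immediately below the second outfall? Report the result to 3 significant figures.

After outfall 1: Q = 59900 + 7160 = 67060 L/s; C = (59900·25.00 + 7160·1130)/67060 = 143.0 mg/L.
After outfall 2: Q = 67060 + 2040 = 69100 L/s; C = (67060·143.0 + 2040·1310)/69100 = 177.4 mg/L.

177 mg/L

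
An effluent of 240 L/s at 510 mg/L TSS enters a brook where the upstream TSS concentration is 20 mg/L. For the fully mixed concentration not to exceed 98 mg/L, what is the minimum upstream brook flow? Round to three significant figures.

1270 L/s

Set C_mix = 98: (Q·20.00 + 240.0·510.0) / (Q + 240.0) = 98
→ Q = 240.0·(510.0 − 98)/(98 − 20.00) = 1268 L/s.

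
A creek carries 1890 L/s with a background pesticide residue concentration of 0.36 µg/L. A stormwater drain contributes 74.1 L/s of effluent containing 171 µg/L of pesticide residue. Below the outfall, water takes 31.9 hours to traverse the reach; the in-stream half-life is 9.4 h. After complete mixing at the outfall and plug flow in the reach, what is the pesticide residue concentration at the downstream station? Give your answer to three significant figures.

0.647 µg/L

Flow-weighted average: C = (1890·0.3600 + 74.10·171.0) / 1964 = 13350/1964 = 6.798 µg/L.
Half-life 9.4 h → k = ln 2 / 9.4 = 0.07374 h⁻¹ = 1.770 d⁻¹.
After decay, C = 6.798 × e^(−kt) = 6.798 × 0.09515 = 0.6468 µg/L.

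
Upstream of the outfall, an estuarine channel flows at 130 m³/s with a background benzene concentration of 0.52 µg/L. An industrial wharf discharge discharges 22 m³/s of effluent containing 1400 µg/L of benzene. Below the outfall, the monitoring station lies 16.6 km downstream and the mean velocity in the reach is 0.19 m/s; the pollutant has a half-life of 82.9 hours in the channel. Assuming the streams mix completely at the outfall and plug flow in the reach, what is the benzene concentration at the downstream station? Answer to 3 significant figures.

166 µg/L

After mixing, C = (130.0·0.5200 + 22.00·1400) / 152.0 = 30870/152.0 = 203.1 µg/L.
Travel time t = 16.6·1000 / 0.19 = 87370 s = 24.27 h.
Half-life 82.9 h → k = ln 2 / 82.9 = 0.008361 h⁻¹ = 0.2007 d⁻¹.
After decay, C = 203.1 × e^(−kt) = 203.1 × 0.8163 = 165.8 µg/L.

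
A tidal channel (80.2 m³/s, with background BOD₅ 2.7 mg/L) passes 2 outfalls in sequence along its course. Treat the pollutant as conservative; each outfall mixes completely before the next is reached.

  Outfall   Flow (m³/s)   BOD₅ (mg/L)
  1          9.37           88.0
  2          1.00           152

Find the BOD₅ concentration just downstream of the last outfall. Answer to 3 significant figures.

Outfall 1: combined Q = 89.57 m³/s; C = (80.20·2.700 + 9.370·88.00)/89.57 = 11.62 mg/L.
Outfall 2: combined Q = 90.57 m³/s; C = (89.57·11.62 + 1.000·152.0)/90.57 = 13.17 mg/L.

13.2 mg/L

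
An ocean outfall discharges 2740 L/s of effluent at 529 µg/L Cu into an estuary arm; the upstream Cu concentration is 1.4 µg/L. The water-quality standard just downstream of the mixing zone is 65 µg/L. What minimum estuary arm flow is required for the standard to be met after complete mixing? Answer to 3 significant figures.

Set C_mix = 65: (Q·1.400 + 2740·529.0) / (Q + 2740) = 65
→ Q = 2740·(529.0 − 65)/(65 − 1.400) = 19990 L/s.

20000 L/s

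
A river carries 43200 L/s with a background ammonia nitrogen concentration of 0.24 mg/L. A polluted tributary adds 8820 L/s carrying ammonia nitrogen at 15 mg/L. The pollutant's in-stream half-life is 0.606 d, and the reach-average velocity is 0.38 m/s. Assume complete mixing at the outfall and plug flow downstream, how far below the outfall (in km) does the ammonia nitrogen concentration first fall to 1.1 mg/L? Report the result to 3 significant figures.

26.2 km

Mass balance: C = (43200·0.2400 + 8820·15.00) / 52020 = 142700/52020 = 2.743 mg/L.
Half-life 0.606 d → k = ln 2 / 0.606 = 1.144 d⁻¹.
Set 2.743·exp(−k·t) = 1.1 → t = ln(2.743/1.1)/k = 69010 s = 19.17 h.
Distance = v·t = 0.38·69010 = 26220 m = 26.22 km.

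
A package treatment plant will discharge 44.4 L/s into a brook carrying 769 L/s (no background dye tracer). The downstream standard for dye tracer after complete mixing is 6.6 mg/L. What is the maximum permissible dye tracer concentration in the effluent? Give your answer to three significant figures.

At the limit, (Qr·Cr + Qe·Cₑ)/(Qr + Qe) = 6.6:
Cₑ = (813.4·6.6 − 769.0·0) / 44.40 = 120.9 mg/L.

121 mg/L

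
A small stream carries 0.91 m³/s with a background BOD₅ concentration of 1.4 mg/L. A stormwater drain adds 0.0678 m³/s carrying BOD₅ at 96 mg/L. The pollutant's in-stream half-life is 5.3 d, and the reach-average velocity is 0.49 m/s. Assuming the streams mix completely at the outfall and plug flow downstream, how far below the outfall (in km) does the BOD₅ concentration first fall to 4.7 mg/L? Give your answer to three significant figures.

171 km

Conservation of mass: C = (0.9100·1.400 + 0.06780·96.00) / 0.9778 = 7.783/0.9778 = 7.960 mg/L.
Half-life 5.3 d → k = ln 2 / 5.3 = 0.1308 d⁻¹.
Set 7.960·exp(−k·t) = 4.7 → t = ln(7.960/4.7)/k = 348000 s = 96.67 h.
Distance = v·t = 0.49·348000 = 170500 m = 170.5 km.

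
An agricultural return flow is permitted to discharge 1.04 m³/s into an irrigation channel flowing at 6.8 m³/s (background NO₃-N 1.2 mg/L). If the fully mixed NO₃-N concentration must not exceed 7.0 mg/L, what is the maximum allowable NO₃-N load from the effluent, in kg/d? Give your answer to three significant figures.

Mass balance at the limit: 6.800·1.200 + 1.040·Cₑ = 7.840·7.0 → Cₑ = 44.92 mg/L.
Load = 1.040 m³/s × 44.92 g/m³ × 86 400 s/d = 4037 kg/d.

4040 kg/d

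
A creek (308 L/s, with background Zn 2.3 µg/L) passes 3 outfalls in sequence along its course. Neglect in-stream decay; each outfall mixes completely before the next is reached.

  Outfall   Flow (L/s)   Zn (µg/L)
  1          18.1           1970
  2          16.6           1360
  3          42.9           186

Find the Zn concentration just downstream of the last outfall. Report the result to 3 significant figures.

Below outfall 1: Q → 326.1 L/s, C = (308.0·2.300 + 18.10·1970)/326.1 = 111.5 µg/L.
Below outfall 2: Q → 342.7 L/s, C = (326.1·111.5 + 16.60·1360)/342.7 = 172.0 µg/L.
Below outfall 3: Q → 385.6 L/s, C = (342.7·172.0 + 42.90·186.0)/385.6 = 173.5 µg/L.

174 µg/L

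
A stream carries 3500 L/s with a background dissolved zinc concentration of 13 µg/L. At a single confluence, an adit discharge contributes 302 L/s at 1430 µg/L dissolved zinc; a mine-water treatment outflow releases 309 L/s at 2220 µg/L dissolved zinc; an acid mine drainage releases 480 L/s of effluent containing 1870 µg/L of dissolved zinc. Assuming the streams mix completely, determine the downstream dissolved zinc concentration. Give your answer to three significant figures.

Flow-weighted average: C = (3500·13.00 + 302.0·1430 + 309.0·2220 + 480.0·1870) / 4591 = 2061000/4591 = 448.9 µg/L.

449 µg/L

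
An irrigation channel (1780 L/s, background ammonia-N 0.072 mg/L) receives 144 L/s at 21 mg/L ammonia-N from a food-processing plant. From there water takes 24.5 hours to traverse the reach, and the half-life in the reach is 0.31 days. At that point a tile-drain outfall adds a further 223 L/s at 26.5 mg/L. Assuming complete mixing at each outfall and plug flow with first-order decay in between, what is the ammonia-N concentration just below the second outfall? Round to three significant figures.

Mass balance: C = (1780·0.07200 + 144.0·21.00) / 1924 = 3152/1924 = 1.638 mg/L; combined flow 1924 L/s.
Half-life 0.31 d → k = ln 2 / 0.31 = 2.236 d⁻¹.
Decay over the reach: 1.638·exp(−kt) = 1.638·0.1020 = 0.1672 mg/L.
Second outfall: C = (1924·0.1672 + 223.0·26.50)/2147 = 2.902 mg/L.

2.90 mg/L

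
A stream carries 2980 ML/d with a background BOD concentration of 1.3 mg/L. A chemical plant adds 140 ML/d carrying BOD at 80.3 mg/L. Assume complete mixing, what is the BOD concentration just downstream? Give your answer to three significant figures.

4.84 mg/L

After mixing, C = (2980·1.300 + 140.0·80.30) / 3120 = 15120/3120 = 4.845 mg/L.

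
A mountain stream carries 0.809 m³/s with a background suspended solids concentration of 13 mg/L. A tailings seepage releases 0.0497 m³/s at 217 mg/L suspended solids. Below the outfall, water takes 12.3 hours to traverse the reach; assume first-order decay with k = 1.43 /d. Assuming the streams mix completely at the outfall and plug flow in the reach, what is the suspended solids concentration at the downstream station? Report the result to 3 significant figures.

11.9 mg/L

Mass balance: C = (0.8090·13.00 + 0.04970·217.0) / 0.8587 = 21.30/0.8587 = 24.81 mg/L.
First-order decay: C = 24.81·exp(−k·t) = 24.81·0.4805 = 11.92 mg/L.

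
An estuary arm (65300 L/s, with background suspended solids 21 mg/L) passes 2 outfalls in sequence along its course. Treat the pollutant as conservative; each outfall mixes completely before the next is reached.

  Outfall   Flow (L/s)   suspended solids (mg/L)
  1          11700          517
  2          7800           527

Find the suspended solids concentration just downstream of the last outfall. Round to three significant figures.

136 mg/L

After outfall 1: Q = 65300 + 11700 = 77000 L/s; C = (65300·21.00 + 11700·517.0)/77000 = 96.37 mg/L.
After outfall 2: Q = 77000 + 7800 = 84800 L/s; C = (77000·96.37 + 7800·527.0)/84800 = 136.0 mg/L.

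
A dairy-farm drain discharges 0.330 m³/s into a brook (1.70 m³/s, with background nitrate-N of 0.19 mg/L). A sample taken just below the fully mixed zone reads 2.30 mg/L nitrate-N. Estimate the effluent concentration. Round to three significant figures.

Mass balance: 1.700·0.1900 + 0.3300·Cₑ = 2.030·2.300
→ Cₑ = (2.030·2.300 − 1.700·0.1900) / 0.3300 = 13.17 mg/L.

13.2 mg/L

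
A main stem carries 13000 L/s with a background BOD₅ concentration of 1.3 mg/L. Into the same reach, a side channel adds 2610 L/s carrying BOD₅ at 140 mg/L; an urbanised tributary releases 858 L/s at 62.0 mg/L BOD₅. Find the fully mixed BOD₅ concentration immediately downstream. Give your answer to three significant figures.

26.4 mg/L

Mass balance: C = (13000·1.300 + 2610·140.0 + 858.0·62.00) / 16470 = 435500/16470 = 26.44 mg/L.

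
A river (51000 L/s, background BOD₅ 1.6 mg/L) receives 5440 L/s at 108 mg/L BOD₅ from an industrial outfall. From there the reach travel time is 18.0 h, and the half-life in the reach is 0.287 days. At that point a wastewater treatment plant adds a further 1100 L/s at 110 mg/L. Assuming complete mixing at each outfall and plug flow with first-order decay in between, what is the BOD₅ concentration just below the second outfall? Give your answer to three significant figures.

4.00 mg/L

Mixed concentration C = ΣQC/ΣQ = (51000·1.600 + 5440·108.0) / 56440 = 669100/56440 = 11.86 mg/L; combined flow 56440 L/s.
Half-life 0.287 d → k = ln 2 / 0.287 = 2.415 d⁻¹.
After decay, C = 11.86 × e^(−kt) = 11.86 × 0.1634 = 1.938 mg/L.
At the second outfall, C = (56440·1.938 + 1100·110.0) / (56440 + 1100) = 4.003 mg/L.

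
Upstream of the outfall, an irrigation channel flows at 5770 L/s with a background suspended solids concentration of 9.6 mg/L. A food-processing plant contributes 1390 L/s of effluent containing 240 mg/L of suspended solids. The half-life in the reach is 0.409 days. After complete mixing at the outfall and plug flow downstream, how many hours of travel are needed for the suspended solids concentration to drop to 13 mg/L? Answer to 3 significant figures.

20.3 h

Mixed concentration C = ΣQC/ΣQ = (5770·9.600 + 1390·240.0) / 7160 = 389000/7160 = 54.33 mg/L.
Half-life 0.409 d → k = ln 2 / 0.409 = 1.695 d⁻¹.
54.33·exp(−k·t) = 13 → t = ln(54.33/13)/k = 72910 s = 20.25 h.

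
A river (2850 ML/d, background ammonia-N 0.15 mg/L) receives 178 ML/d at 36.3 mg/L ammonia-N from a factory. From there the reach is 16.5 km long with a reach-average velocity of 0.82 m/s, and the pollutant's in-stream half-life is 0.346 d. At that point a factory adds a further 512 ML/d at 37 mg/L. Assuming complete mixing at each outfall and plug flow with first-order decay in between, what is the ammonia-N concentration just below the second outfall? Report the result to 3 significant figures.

6.57 mg/L

Flow-weighted average: C = (2850·0.1500 + 178.0·36.30) / 3028 = 6889/3028 = 2.275 mg/L; combined flow 3028 ML/d.
Travel time t = 16.5·1000 / 0.82 = 20120 s = 5.589 h.
Half-life 0.346 d → k = ln 2 / 0.346 = 2.003 d⁻¹.
First-order decay: C = 2.275·exp(−k·t) = 2.275·0.6272 = 1.427 mg/L.
At the second outfall, C = (3028·1.427 + 512.0·37.00) / (3028 + 512.0) = 6.572 mg/L.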